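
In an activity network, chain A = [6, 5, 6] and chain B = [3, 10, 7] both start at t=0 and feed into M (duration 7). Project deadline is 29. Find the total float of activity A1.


Forward pass: ES(A1) = sum of predecessors on chain A = 0
EF = ES + duration = 0 + 6 = 6
Backward pass: LF(M) = deadline = 29; LS(M) = 29 - 7 = 22
LF(A1) = LS(M) - sum(successors on chain A) = 22 - 11 = 11
LS = LF - duration = 11 - 6 = 5
Total float = LS - ES = 5 - 0 = 5

5


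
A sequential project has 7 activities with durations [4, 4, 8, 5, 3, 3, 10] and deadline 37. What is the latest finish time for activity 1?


LF(activity 1) = deadline - sum of successor durations
Successors: activities 2 through 7 with durations [4, 8, 5, 3, 3, 10]
Sum of successor durations = 33
LF = 37 - 33 = 4

4


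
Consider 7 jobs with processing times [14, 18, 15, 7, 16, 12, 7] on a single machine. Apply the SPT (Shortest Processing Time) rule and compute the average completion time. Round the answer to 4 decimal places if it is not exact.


Sort jobs by processing time (SPT order): [7, 7, 12, 14, 15, 16, 18]
Compute completion times sequentially:
  Job 1: processing = 7, completes at 7
  Job 2: processing = 7, completes at 14
  Job 3: processing = 12, completes at 26
  Job 4: processing = 14, completes at 40
  Job 5: processing = 15, completes at 55
  Job 6: processing = 16, completes at 71
  Job 7: processing = 18, completes at 89
Sum of completion times = 302
Average completion time = 302/7 = 43.1429

43.1429


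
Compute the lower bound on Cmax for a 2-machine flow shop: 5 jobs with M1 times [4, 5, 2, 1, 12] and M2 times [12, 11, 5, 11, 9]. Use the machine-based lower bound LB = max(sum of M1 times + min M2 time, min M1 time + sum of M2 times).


LB1 = sum(M1 times) + min(M2 times) = 24 + 5 = 29
LB2 = min(M1 times) + sum(M2 times) = 1 + 48 = 49
Lower bound = max(LB1, LB2) = max(29, 49) = 49

49


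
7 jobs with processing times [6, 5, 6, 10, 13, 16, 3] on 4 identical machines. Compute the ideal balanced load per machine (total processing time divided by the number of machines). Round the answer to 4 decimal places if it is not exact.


Total processing time = 6 + 5 + 6 + 10 + 13 + 16 + 3 = 59
Number of machines = 4
Ideal balanced load = 59 / 4 = 14.75

14.75


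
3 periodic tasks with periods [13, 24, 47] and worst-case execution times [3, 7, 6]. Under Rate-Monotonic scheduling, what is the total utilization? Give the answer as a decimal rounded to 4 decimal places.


Compute individual utilizations (exact fractions):
  Task 1: C/T = 3/13 (approx. 0.2308)
  Task 2: C/T = 7/24 (approx. 0.2917)
  Task 3: C/T = 6/47 (approx. 0.1277)
Total utilization U = 3/13 + 7/24 + 6/47 = 9533/14664
Rounded to 4 decimal places: U = 0.6501
RM (Liu & Layland) bound for 3 tasks = 0.779763; compare with U = 9533/14664 (approx. 0.650095)
U <= bound, so schedulable by RM sufficient condition.

0.6501


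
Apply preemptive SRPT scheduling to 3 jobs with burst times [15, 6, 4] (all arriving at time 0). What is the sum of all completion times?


Since all jobs arrive at t=0, SRPT equals SPT ordering.
SPT order: [4, 6, 15]
Completion times:
  Job 1: p=4, C=4
  Job 2: p=6, C=10
  Job 3: p=15, C=25
Total completion time = 4 + 10 + 25 = 39

39


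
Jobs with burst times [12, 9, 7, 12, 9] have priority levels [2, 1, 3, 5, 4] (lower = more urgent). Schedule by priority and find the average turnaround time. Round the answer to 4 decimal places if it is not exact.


Sort by priority (ascending = highest first):
Order: [(1, 9), (2, 12), (3, 7), (4, 9), (5, 12)]
Completion times:
  Priority 1, burst=9, C=9
  Priority 2, burst=12, C=21
  Priority 3, burst=7, C=28
  Priority 4, burst=9, C=37
  Priority 5, burst=12, C=49
Average turnaround = 144/5 = 28.8

28.8


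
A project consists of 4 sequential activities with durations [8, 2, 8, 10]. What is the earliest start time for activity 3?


Activity 3 starts after activities 1 through 2 complete.
Predecessor durations: [8, 2]
ES = 8 + 2 = 10

10


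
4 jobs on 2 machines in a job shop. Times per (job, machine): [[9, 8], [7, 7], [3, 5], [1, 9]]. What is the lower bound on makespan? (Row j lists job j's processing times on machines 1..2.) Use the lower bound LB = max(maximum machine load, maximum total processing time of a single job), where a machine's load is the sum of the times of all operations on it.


Machine loads:
  Machine 1: 9 + 7 + 3 + 1 = 20
  Machine 2: 8 + 7 + 5 + 9 = 29
Max machine load = 29
Job totals:
  Job 1: 17
  Job 2: 14
  Job 3: 8
  Job 4: 10
Max job total = 17
Lower bound = max(29, 17) = 29

29


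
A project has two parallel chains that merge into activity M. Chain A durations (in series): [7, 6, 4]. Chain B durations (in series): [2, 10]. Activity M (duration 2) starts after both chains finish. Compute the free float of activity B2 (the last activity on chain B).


ES(B2) = sum of predecessors on chain B = 2
EF(B2) = ES + duration = 2 + 10 = 12
Successor of B2 is M. ES(M) = max(sum(A), sum(B)) = max(17, 12) = 17
Free float = ES(successor) - EF(current) = 17 - 12 = 5

5


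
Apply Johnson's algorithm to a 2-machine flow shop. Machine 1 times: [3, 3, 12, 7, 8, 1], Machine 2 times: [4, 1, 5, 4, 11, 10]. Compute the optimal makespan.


Apply Johnson's rule:
  Group 1 (a <= b): [(6, 1, 10), (1, 3, 4), (5, 8, 11)]
  Group 2 (a > b): [(3, 12, 5), (4, 7, 4), (2, 3, 1)]
Optimal job order: [6, 1, 5, 3, 4, 2]
Schedule:
  Job 6: M1 done at 1, M2 done at 11
  Job 1: M1 done at 4, M2 done at 15
  Job 5: M1 done at 12, M2 done at 26
  Job 3: M1 done at 24, M2 done at 31
  Job 4: M1 done at 31, M2 done at 35
  Job 2: M1 done at 34, M2 done at 36
Makespan = 36

36


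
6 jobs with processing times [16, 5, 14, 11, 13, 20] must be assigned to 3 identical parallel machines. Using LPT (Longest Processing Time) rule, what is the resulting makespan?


Sort jobs in decreasing order (LPT): [20, 16, 14, 13, 11, 5]
Assign each job to the least loaded machine:
  Machine 1: jobs [20, 5], load = 25
  Machine 2: jobs [16, 11], load = 27
  Machine 3: jobs [14, 13], load = 27
Makespan = max load = 27

27


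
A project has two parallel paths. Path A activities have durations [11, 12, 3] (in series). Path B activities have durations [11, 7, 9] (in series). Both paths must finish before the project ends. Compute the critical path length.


Path A total = 11 + 12 + 3 = 26
Path B total = 11 + 7 + 9 = 27
Critical path = longest path = max(26, 27) = 27

27


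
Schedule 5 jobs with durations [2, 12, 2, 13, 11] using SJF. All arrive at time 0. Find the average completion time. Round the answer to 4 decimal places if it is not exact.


SJF order (ascending): [2, 2, 11, 12, 13]
Completion times:
  Job 1: burst=2, C=2
  Job 2: burst=2, C=4
  Job 3: burst=11, C=15
  Job 4: burst=12, C=27
  Job 5: burst=13, C=40
Average completion = 88/5 = 17.6

17.6


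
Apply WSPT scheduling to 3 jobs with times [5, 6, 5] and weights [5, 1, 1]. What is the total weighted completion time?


Compute p/w ratios and sort ascending (WSPT): [(5, 5), (5, 1), (6, 1)]
Compute weighted completion times:
  Job (p=5,w=5): C=5, w*C=5*5=25
  Job (p=5,w=1): C=10, w*C=1*10=10
  Job (p=6,w=1): C=16, w*C=1*16=16
Total weighted completion time = 51

51


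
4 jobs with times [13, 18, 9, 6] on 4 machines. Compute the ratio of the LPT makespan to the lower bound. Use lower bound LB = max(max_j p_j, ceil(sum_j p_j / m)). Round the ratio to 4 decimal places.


LPT order: [18, 13, 9, 6]
Machine loads after assignment: [18, 13, 9, 6]
LPT makespan = 18
Lower bound = max(max_job, ceil(total/4)) = max(18, 12) = 18
Ratio = 18 / 18 = 1.0

1.0


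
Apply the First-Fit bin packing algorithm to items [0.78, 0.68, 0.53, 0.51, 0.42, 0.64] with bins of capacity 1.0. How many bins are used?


Place items sequentially using First-Fit:
  Item 0.78 -> new Bin 1
  Item 0.68 -> new Bin 2
  Item 0.53 -> new Bin 3
  Item 0.51 -> new Bin 4
  Item 0.42 -> Bin 3 (now 0.95)
  Item 0.64 -> new Bin 5
Total bins used = 5

5


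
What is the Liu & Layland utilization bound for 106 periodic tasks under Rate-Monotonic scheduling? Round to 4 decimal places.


Compute 2^(1/106) = 1.0065605511
Subtract 1: 1.0065605511 - 1 = 0.0065605511
Multiply by n: 106 * 0.0065605511 = 0.6954184166
Round to 4 dp: 0.6954

0.6954


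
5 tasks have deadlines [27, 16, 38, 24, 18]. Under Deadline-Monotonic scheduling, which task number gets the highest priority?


Sort tasks by relative deadline (ascending):
  Task 2: deadline = 16
  Task 5: deadline = 18
  Task 4: deadline = 24
  Task 1: deadline = 27
  Task 3: deadline = 38
Priority order (highest first): [2, 5, 4, 1, 3]
Highest priority task = 2

2


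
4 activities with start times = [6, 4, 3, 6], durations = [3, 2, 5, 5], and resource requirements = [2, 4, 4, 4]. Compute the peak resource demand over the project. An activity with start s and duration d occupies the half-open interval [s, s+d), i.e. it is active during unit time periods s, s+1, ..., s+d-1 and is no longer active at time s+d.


Each activity i is active on [start_i, start_i + duration_i).
Compute total resource usage per time slot:
  t=0: active resources = [], total = 0
  t=1: active resources = [], total = 0
  t=2: active resources = [], total = 0
  t=3: active resources = [4], total = 4
  t=4: active resources = [4, 4], total = 8
  t=5: active resources = [4, 4], total = 8
  t=6: active resources = [2, 4, 4], total = 10
  t=7: active resources = [2, 4, 4], total = 10
  t=8: active resources = [2, 4], total = 6
  t=9: active resources = [4], total = 4
  t=10: active resources = [4], total = 4
Peak resource demand = 10

10


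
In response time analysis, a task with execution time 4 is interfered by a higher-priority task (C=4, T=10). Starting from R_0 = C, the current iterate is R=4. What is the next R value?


R_next = C + ceil(R_prev / T_hp) * C_hp
ceil(4 / 10) = ceil(0.4) = 1
Interference = 1 * 4 = 4
R_next = 4 + 4 = 8

8


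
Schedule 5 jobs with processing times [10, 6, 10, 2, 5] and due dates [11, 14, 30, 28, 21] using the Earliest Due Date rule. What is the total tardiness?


Sort by due date (EDD order): [(10, 11), (6, 14), (5, 21), (2, 28), (10, 30)]
Compute completion times and tardiness:
  Job 1: p=10, d=11, C=10, tardiness=max(0,10-11)=0
  Job 2: p=6, d=14, C=16, tardiness=max(0,16-14)=2
  Job 3: p=5, d=21, C=21, tardiness=max(0,21-21)=0
  Job 4: p=2, d=28, C=23, tardiness=max(0,23-28)=0
  Job 5: p=10, d=30, C=33, tardiness=max(0,33-30)=3
Total tardiness = 5

5


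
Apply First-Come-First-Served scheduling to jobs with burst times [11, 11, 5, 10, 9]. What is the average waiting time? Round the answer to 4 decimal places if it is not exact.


FCFS order (as given): [11, 11, 5, 10, 9]
Waiting times:
  Job 1: wait = 0
  Job 2: wait = 11
  Job 3: wait = 22
  Job 4: wait = 27
  Job 5: wait = 37
Sum of waiting times = 97
Average waiting time = 97/5 = 19.4

19.4


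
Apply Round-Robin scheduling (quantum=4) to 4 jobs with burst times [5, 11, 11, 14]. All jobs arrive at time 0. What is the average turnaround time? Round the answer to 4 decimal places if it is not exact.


Time quantum = 4
Execution trace:
  J1 runs 4 units, time = 4
  J2 runs 4 units, time = 8
  J3 runs 4 units, time = 12
  J4 runs 4 units, time = 16
  J1 runs 1 units, time = 17
  J2 runs 4 units, time = 21
  J3 runs 4 units, time = 25
  J4 runs 4 units, time = 29
  J2 runs 3 units, time = 32
  J3 runs 3 units, time = 35
  J4 runs 4 units, time = 39
  J4 runs 2 units, time = 41
Finish times: [17, 32, 35, 41]
Average turnaround = 125/4 = 31.25

31.25


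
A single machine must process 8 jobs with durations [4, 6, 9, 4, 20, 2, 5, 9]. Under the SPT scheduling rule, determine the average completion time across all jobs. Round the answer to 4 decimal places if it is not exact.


Sort jobs by processing time (SPT order): [2, 4, 4, 5, 6, 9, 9, 20]
Compute completion times sequentially:
  Job 1: processing = 2, completes at 2
  Job 2: processing = 4, completes at 6
  Job 3: processing = 4, completes at 10
  Job 4: processing = 5, completes at 15
  Job 5: processing = 6, completes at 21
  Job 6: processing = 9, completes at 30
  Job 7: processing = 9, completes at 39
  Job 8: processing = 20, completes at 59
Sum of completion times = 182
Average completion time = 182/8 = 22.75

22.75


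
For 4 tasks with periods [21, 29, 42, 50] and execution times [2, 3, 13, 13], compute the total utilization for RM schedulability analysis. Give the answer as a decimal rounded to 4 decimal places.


Compute individual utilizations (exact fractions):
  Task 1: C/T = 2/21 (approx. 0.0952)
  Task 2: C/T = 3/29 (approx. 0.1034)
  Task 3: C/T = 13/42 (approx. 0.3095)
  Task 4: C/T = 13/50 (approx. 0.26)
Total utilization U = 2/21 + 3/29 + 13/42 + 13/50 = 11696/15225
Rounded to 4 decimal places: U = 0.7682
RM (Liu & Layland) bound for 4 tasks = 0.756828; compare with U = 11696/15225 (approx. 0.768210)
bound < U <= 1, so the RM sufficient condition is not met (inconclusive; an exact test such as response-time analysis is needed).

0.7682


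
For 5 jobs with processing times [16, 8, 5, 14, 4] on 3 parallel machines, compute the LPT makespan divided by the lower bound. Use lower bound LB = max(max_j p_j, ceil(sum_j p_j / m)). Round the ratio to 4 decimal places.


LPT order: [16, 14, 8, 5, 4]
Machine loads after assignment: [16, 14, 17]
LPT makespan = 17
Lower bound = max(max_job, ceil(total/3)) = max(16, 16) = 16
Ratio = 17 / 16 = 1.0625

1.0625


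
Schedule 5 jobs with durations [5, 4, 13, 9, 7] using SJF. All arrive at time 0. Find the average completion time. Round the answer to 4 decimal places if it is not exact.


SJF order (ascending): [4, 5, 7, 9, 13]
Completion times:
  Job 1: burst=4, C=4
  Job 2: burst=5, C=9
  Job 3: burst=7, C=16
  Job 4: burst=9, C=25
  Job 5: burst=13, C=38
Average completion = 92/5 = 18.4

18.4


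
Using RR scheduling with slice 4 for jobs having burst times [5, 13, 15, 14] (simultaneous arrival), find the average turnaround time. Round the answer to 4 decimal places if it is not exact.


Time quantum = 4
Execution trace:
  J1 runs 4 units, time = 4
  J2 runs 4 units, time = 8
  J3 runs 4 units, time = 12
  J4 runs 4 units, time = 16
  J1 runs 1 units, time = 17
  J2 runs 4 units, time = 21
  J3 runs 4 units, time = 25
  J4 runs 4 units, time = 29
  J2 runs 4 units, time = 33
  J3 runs 4 units, time = 37
  J4 runs 4 units, time = 41
  J2 runs 1 units, time = 42
  J3 runs 3 units, time = 45
  J4 runs 2 units, time = 47
Finish times: [17, 42, 45, 47]
Average turnaround = 151/4 = 37.75

37.75


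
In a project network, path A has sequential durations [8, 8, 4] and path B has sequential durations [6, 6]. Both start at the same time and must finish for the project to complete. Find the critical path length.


Path A total = 8 + 8 + 4 = 20
Path B total = 6 + 6 = 12
Critical path = longest path = max(20, 12) = 20

20


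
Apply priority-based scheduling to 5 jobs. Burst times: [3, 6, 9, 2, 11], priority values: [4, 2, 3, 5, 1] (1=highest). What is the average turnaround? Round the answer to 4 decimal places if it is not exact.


Sort by priority (ascending = highest first):
Order: [(1, 11), (2, 6), (3, 9), (4, 3), (5, 2)]
Completion times:
  Priority 1, burst=11, C=11
  Priority 2, burst=6, C=17
  Priority 3, burst=9, C=26
  Priority 4, burst=3, C=29
  Priority 5, burst=2, C=31
Average turnaround = 114/5 = 22.8

22.8


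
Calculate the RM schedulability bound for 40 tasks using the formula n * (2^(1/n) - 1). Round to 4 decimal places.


Compute 2^(1/40) = 1.0174796921
Subtract 1: 1.0174796921 - 1 = 0.0174796921
Multiply by n: 40 * 0.0174796921 = 0.6991876840
Round to 4 dp: 0.6992

0.6992


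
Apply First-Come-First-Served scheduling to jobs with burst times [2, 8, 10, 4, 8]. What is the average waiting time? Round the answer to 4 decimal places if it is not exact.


FCFS order (as given): [2, 8, 10, 4, 8]
Waiting times:
  Job 1: wait = 0
  Job 2: wait = 2
  Job 3: wait = 10
  Job 4: wait = 20
  Job 5: wait = 24
Sum of waiting times = 56
Average waiting time = 56/5 = 11.2

11.2


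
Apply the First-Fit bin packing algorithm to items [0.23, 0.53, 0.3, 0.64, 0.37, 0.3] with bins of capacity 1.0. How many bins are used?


Place items sequentially using First-Fit:
  Item 0.23 -> new Bin 1
  Item 0.53 -> Bin 1 (now 0.76)
  Item 0.3 -> new Bin 2
  Item 0.64 -> Bin 2 (now 0.94)
  Item 0.37 -> new Bin 3
  Item 0.3 -> Bin 3 (now 0.67)
Total bins used = 3

3


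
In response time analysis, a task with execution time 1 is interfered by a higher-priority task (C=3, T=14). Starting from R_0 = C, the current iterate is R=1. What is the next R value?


R_next = C + ceil(R_prev / T_hp) * C_hp
ceil(1 / 14) = ceil(0.0714) = 1
Interference = 1 * 3 = 3
R_next = 1 + 3 = 4

4


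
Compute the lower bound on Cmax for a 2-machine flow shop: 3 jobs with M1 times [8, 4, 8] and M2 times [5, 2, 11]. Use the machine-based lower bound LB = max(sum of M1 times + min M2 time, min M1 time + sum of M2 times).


LB1 = sum(M1 times) + min(M2 times) = 20 + 2 = 22
LB2 = min(M1 times) + sum(M2 times) = 4 + 18 = 22
Lower bound = max(LB1, LB2) = max(22, 22) = 22

22


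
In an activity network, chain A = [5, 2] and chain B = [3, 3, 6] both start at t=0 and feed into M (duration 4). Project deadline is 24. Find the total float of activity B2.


Forward pass: ES(B2) = sum of predecessors on chain B = 3
EF = ES + duration = 3 + 3 = 6
Backward pass: LF(M) = deadline = 24; LS(M) = 24 - 4 = 20
LF(B2) = LS(M) - sum(successors on chain B) = 20 - 6 = 14
LS = LF - duration = 14 - 3 = 11
Total float = LS - ES = 11 - 3 = 8

8


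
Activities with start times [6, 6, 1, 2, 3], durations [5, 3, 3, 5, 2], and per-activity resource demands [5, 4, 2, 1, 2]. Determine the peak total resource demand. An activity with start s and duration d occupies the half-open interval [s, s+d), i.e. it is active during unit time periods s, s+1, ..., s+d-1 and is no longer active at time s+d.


Each activity i is active on [start_i, start_i + duration_i).
Compute total resource usage per time slot:
  t=0: active resources = [], total = 0
  t=1: active resources = [2], total = 2
  t=2: active resources = [2, 1], total = 3
  t=3: active resources = [2, 1, 2], total = 5
  t=4: active resources = [1, 2], total = 3
  t=5: active resources = [1], total = 1
  t=6: active resources = [5, 4, 1], total = 10
  t=7: active resources = [5, 4], total = 9
  t=8: active resources = [5, 4], total = 9
  t=9: active resources = [5], total = 5
  t=10: active resources = [5], total = 5
Peak resource demand = 10

10


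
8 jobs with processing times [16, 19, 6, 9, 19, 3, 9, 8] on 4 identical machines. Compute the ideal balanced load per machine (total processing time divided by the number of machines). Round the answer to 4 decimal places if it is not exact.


Total processing time = 16 + 19 + 6 + 9 + 19 + 3 + 9 + 8 = 89
Number of machines = 4
Ideal balanced load = 89 / 4 = 22.25

22.25


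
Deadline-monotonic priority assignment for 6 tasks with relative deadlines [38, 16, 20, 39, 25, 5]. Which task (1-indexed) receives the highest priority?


Sort tasks by relative deadline (ascending):
  Task 6: deadline = 5
  Task 2: deadline = 16
  Task 3: deadline = 20
  Task 5: deadline = 25
  Task 1: deadline = 38
  Task 4: deadline = 39
Priority order (highest first): [6, 2, 3, 5, 1, 4]
Highest priority task = 6

6


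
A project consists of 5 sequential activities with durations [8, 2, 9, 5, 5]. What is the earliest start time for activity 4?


Activity 4 starts after activities 1 through 3 complete.
Predecessor durations: [8, 2, 9]
ES = 8 + 2 + 9 = 19

19


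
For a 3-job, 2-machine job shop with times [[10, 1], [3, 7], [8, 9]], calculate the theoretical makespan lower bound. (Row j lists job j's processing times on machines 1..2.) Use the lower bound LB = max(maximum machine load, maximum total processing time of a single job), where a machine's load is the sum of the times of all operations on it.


Machine loads:
  Machine 1: 10 + 3 + 8 = 21
  Machine 2: 1 + 7 + 9 = 17
Max machine load = 21
Job totals:
  Job 1: 11
  Job 2: 10
  Job 3: 17
Max job total = 17
Lower bound = max(21, 17) = 21

21


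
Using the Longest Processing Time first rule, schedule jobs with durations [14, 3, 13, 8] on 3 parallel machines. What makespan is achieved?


Sort jobs in decreasing order (LPT): [14, 13, 8, 3]
Assign each job to the least loaded machine:
  Machine 1: jobs [14], load = 14
  Machine 2: jobs [13], load = 13
  Machine 3: jobs [8, 3], load = 11
Makespan = max load = 14

14


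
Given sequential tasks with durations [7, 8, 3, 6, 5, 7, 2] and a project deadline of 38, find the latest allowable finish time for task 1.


LF(activity 1) = deadline - sum of successor durations
Successors: activities 2 through 7 with durations [8, 3, 6, 5, 7, 2]
Sum of successor durations = 31
LF = 38 - 31 = 7

7


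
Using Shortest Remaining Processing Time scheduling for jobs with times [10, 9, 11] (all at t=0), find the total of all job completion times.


Since all jobs arrive at t=0, SRPT equals SPT ordering.
SPT order: [9, 10, 11]
Completion times:
  Job 1: p=9, C=9
  Job 2: p=10, C=19
  Job 3: p=11, C=30
Total completion time = 9 + 19 + 30 = 58

58


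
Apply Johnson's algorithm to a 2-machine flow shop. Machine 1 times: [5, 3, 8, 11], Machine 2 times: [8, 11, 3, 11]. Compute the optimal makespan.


Apply Johnson's rule:
  Group 1 (a <= b): [(2, 3, 11), (1, 5, 8), (4, 11, 11)]
  Group 2 (a > b): [(3, 8, 3)]
Optimal job order: [2, 1, 4, 3]
Schedule:
  Job 2: M1 done at 3, M2 done at 14
  Job 1: M1 done at 8, M2 done at 22
  Job 4: M1 done at 19, M2 done at 33
  Job 3: M1 done at 27, M2 done at 36
Makespan = 36

36


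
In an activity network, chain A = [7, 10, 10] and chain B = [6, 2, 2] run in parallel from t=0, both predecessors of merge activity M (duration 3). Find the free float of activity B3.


ES(B3) = sum of predecessors on chain B = 8
EF(B3) = ES + duration = 8 + 2 = 10
Successor of B3 is M. ES(M) = max(sum(A), sum(B)) = max(27, 10) = 27
Free float = ES(successor) - EF(current) = 27 - 10 = 17

17


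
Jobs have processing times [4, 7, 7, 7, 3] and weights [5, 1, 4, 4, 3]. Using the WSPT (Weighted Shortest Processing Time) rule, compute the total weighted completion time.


Compute p/w ratios and sort ascending (WSPT): [(4, 5), (3, 3), (7, 4), (7, 4), (7, 1)]
Compute weighted completion times:
  Job (p=4,w=5): C=4, w*C=5*4=20
  Job (p=3,w=3): C=7, w*C=3*7=21
  Job (p=7,w=4): C=14, w*C=4*14=56
  Job (p=7,w=4): C=21, w*C=4*21=84
  Job (p=7,w=1): C=28, w*C=1*28=28
Total weighted completion time = 209

209


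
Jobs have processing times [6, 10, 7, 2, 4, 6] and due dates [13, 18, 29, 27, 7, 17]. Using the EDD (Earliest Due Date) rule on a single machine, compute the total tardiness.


Sort by due date (EDD order): [(4, 7), (6, 13), (6, 17), (10, 18), (2, 27), (7, 29)]
Compute completion times and tardiness:
  Job 1: p=4, d=7, C=4, tardiness=max(0,4-7)=0
  Job 2: p=6, d=13, C=10, tardiness=max(0,10-13)=0
  Job 3: p=6, d=17, C=16, tardiness=max(0,16-17)=0
  Job 4: p=10, d=18, C=26, tardiness=max(0,26-18)=8
  Job 5: p=2, d=27, C=28, tardiness=max(0,28-27)=1
  Job 6: p=7, d=29, C=35, tardiness=max(0,35-29)=6
Total tardiness = 15

15


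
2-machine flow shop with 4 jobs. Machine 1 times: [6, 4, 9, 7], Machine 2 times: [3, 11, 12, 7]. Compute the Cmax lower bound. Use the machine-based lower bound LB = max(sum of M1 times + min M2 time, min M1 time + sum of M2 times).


LB1 = sum(M1 times) + min(M2 times) = 26 + 3 = 29
LB2 = min(M1 times) + sum(M2 times) = 4 + 33 = 37
Lower bound = max(LB1, LB2) = max(29, 37) = 37

37


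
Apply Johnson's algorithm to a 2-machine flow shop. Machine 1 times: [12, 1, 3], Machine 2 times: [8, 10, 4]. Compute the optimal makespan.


Apply Johnson's rule:
  Group 1 (a <= b): [(2, 1, 10), (3, 3, 4)]
  Group 2 (a > b): [(1, 12, 8)]
Optimal job order: [2, 3, 1]
Schedule:
  Job 2: M1 done at 1, M2 done at 11
  Job 3: M1 done at 4, M2 done at 15
  Job 1: M1 done at 16, M2 done at 24
Makespan = 24

24


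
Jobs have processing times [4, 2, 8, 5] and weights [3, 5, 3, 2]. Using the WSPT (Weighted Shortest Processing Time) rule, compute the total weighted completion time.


Compute p/w ratios and sort ascending (WSPT): [(2, 5), (4, 3), (5, 2), (8, 3)]
Compute weighted completion times:
  Job (p=2,w=5): C=2, w*C=5*2=10
  Job (p=4,w=3): C=6, w*C=3*6=18
  Job (p=5,w=2): C=11, w*C=2*11=22
  Job (p=8,w=3): C=19, w*C=3*19=57
Total weighted completion time = 107

107


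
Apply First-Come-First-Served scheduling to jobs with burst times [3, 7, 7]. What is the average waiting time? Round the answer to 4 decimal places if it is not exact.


FCFS order (as given): [3, 7, 7]
Waiting times:
  Job 1: wait = 0
  Job 2: wait = 3
  Job 3: wait = 10
Sum of waiting times = 13
Average waiting time = 13/3 = 4.3333

4.3333


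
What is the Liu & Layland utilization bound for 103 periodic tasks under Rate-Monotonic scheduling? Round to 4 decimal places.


Compute 2^(1/103) = 1.0067522788
Subtract 1: 1.0067522788 - 1 = 0.0067522788
Multiply by n: 103 * 0.0067522788 = 0.6954847164
Round to 4 dp: 0.6955

0.6955


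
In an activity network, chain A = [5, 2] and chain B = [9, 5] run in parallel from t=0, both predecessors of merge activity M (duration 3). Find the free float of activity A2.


ES(A2) = sum of predecessors on chain A = 5
EF(A2) = ES + duration = 5 + 2 = 7
Successor of A2 is M. ES(M) = max(sum(A), sum(B)) = max(7, 14) = 14
Free float = ES(successor) - EF(current) = 14 - 7 = 7

7


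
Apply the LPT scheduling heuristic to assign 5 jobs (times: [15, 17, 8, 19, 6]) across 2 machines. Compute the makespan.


Sort jobs in decreasing order (LPT): [19, 17, 15, 8, 6]
Assign each job to the least loaded machine:
  Machine 1: jobs [19, 8, 6], load = 33
  Machine 2: jobs [17, 15], load = 32
Makespan = max load = 33

33


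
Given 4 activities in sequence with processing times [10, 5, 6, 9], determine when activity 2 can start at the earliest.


Activity 2 starts after activities 1 through 1 complete.
Predecessor durations: [10]
ES = 10 = 10

10


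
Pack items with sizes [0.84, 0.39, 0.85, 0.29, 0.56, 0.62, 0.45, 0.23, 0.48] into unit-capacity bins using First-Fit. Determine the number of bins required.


Place items sequentially using First-Fit:
  Item 0.84 -> new Bin 1
  Item 0.39 -> new Bin 2
  Item 0.85 -> new Bin 3
  Item 0.29 -> Bin 2 (now 0.68)
  Item 0.56 -> new Bin 4
  Item 0.62 -> new Bin 5
  Item 0.45 -> new Bin 6
  Item 0.23 -> Bin 2 (now 0.91)
  Item 0.48 -> Bin 6 (now 0.93)
Total bins used = 6

6


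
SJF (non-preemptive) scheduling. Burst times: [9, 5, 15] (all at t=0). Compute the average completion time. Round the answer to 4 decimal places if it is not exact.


SJF order (ascending): [5, 9, 15]
Completion times:
  Job 1: burst=5, C=5
  Job 2: burst=9, C=14
  Job 3: burst=15, C=29
Average completion = 48/3 = 16.0

16.0


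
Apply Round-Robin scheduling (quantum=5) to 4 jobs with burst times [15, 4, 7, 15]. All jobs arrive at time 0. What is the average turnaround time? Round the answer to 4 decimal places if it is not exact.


Time quantum = 5
Execution trace:
  J1 runs 5 units, time = 5
  J2 runs 4 units, time = 9
  J3 runs 5 units, time = 14
  J4 runs 5 units, time = 19
  J1 runs 5 units, time = 24
  J3 runs 2 units, time = 26
  J4 runs 5 units, time = 31
  J1 runs 5 units, time = 36
  J4 runs 5 units, time = 41
Finish times: [36, 9, 26, 41]
Average turnaround = 112/4 = 28.0

28.0


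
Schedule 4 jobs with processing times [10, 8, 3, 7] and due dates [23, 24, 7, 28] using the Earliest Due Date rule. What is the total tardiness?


Sort by due date (EDD order): [(3, 7), (10, 23), (8, 24), (7, 28)]
Compute completion times and tardiness:
  Job 1: p=3, d=7, C=3, tardiness=max(0,3-7)=0
  Job 2: p=10, d=23, C=13, tardiness=max(0,13-23)=0
  Job 3: p=8, d=24, C=21, tardiness=max(0,21-24)=0
  Job 4: p=7, d=28, C=28, tardiness=max(0,28-28)=0
Total tardiness = 0

0


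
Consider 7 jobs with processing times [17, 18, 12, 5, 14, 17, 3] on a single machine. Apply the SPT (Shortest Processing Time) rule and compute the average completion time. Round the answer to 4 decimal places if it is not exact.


Sort jobs by processing time (SPT order): [3, 5, 12, 14, 17, 17, 18]
Compute completion times sequentially:
  Job 1: processing = 3, completes at 3
  Job 2: processing = 5, completes at 8
  Job 3: processing = 12, completes at 20
  Job 4: processing = 14, completes at 34
  Job 5: processing = 17, completes at 51
  Job 6: processing = 17, completes at 68
  Job 7: processing = 18, completes at 86
Sum of completion times = 270
Average completion time = 270/7 = 38.5714

38.5714


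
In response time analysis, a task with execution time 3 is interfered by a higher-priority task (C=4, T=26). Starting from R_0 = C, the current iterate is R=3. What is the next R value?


R_next = C + ceil(R_prev / T_hp) * C_hp
ceil(3 / 26) = ceil(0.1154) = 1
Interference = 1 * 4 = 4
R_next = 3 + 4 = 7

7


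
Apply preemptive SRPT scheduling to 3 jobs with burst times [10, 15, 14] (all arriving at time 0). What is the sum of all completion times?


Since all jobs arrive at t=0, SRPT equals SPT ordering.
SPT order: [10, 14, 15]
Completion times:
  Job 1: p=10, C=10
  Job 2: p=14, C=24
  Job 3: p=15, C=39
Total completion time = 10 + 24 + 39 = 73

73


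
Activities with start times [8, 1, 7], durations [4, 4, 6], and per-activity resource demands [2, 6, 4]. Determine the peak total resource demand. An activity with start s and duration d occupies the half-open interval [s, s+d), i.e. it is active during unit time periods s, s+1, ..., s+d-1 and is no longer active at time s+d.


Each activity i is active on [start_i, start_i + duration_i).
Compute total resource usage per time slot:
  t=0: active resources = [], total = 0
  t=1: active resources = [6], total = 6
  t=2: active resources = [6], total = 6
  t=3: active resources = [6], total = 6
  t=4: active resources = [6], total = 6
  t=5: active resources = [], total = 0
  t=6: active resources = [], total = 0
  t=7: active resources = [4], total = 4
  t=8: active resources = [2, 4], total = 6
  t=9: active resources = [2, 4], total = 6
  t=10: active resources = [2, 4], total = 6
  t=11: active resources = [2, 4], total = 6
  t=12: active resources = [4], total = 4
Peak resource demand = 6

6


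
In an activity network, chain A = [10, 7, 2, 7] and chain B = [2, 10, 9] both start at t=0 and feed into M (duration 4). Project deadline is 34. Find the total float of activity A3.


Forward pass: ES(A3) = sum of predecessors on chain A = 17
EF = ES + duration = 17 + 2 = 19
Backward pass: LF(M) = deadline = 34; LS(M) = 34 - 4 = 30
LF(A3) = LS(M) - sum(successors on chain A) = 30 - 7 = 23
LS = LF - duration = 23 - 2 = 21
Total float = LS - ES = 21 - 17 = 4

4


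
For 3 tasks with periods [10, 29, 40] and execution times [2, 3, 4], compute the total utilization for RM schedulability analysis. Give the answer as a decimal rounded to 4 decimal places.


Compute individual utilizations (exact fractions):
  Task 1: C/T = 2/10 = 1/5 (approx. 0.2)
  Task 2: C/T = 3/29 (approx. 0.1034)
  Task 3: C/T = 4/40 = 1/10 (approx. 0.1)
Total utilization U = 1/5 + 3/29 + 1/10 = 117/290
Rounded to 4 decimal places: U = 0.4034
RM (Liu & Layland) bound for 3 tasks = 0.779763; compare with U = 117/290 (approx. 0.403448)
U <= bound, so schedulable by RM sufficient condition.

0.4034


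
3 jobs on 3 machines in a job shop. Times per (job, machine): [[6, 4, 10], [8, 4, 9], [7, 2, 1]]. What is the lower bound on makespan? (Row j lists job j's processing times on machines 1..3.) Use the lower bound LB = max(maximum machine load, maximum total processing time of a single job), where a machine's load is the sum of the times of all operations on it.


Machine loads:
  Machine 1: 6 + 8 + 7 = 21
  Machine 2: 4 + 4 + 2 = 10
  Machine 3: 10 + 9 + 1 = 20
Max machine load = 21
Job totals:
  Job 1: 20
  Job 2: 21
  Job 3: 10
Max job total = 21
Lower bound = max(21, 21) = 21

21


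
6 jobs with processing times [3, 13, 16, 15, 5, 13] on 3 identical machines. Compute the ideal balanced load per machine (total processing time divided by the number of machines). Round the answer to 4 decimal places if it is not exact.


Total processing time = 3 + 13 + 16 + 15 + 5 + 13 = 65
Number of machines = 3
Ideal balanced load = 65 / 3 = 21.6667

21.6667


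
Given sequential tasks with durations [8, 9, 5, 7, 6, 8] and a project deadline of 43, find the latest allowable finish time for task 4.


LF(activity 4) = deadline - sum of successor durations
Successors: activities 5 through 6 with durations [6, 8]
Sum of successor durations = 14
LF = 43 - 14 = 29

29


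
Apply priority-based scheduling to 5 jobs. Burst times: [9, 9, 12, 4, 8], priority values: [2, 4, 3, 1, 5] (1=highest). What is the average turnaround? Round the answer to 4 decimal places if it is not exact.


Sort by priority (ascending = highest first):
Order: [(1, 4), (2, 9), (3, 12), (4, 9), (5, 8)]
Completion times:
  Priority 1, burst=4, C=4
  Priority 2, burst=9, C=13
  Priority 3, burst=12, C=25
  Priority 4, burst=9, C=34
  Priority 5, burst=8, C=42
Average turnaround = 118/5 = 23.6

23.6


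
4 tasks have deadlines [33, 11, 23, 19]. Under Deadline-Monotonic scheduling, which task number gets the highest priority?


Sort tasks by relative deadline (ascending):
  Task 2: deadline = 11
  Task 4: deadline = 19
  Task 3: deadline = 23
  Task 1: deadline = 33
Priority order (highest first): [2, 4, 3, 1]
Highest priority task = 2

2


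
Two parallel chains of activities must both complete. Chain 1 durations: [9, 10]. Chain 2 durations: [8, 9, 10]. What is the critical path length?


Path A total = 9 + 10 = 19
Path B total = 8 + 9 + 10 = 27
Critical path = longest path = max(19, 27) = 27

27


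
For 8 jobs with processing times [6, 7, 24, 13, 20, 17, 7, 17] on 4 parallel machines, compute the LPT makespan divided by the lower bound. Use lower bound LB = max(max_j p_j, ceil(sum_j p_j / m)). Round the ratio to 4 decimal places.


LPT order: [24, 20, 17, 17, 13, 7, 7, 6]
Machine loads after assignment: [30, 27, 30, 24]
LPT makespan = 30
Lower bound = max(max_job, ceil(total/4)) = max(24, 28) = 28
Ratio = 30 / 28 = 1.0714

1.0714


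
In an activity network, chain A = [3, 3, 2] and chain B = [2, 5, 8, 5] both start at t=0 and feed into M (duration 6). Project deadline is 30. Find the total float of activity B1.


Forward pass: ES(B1) = sum of predecessors on chain B = 0
EF = ES + duration = 0 + 2 = 2
Backward pass: LF(M) = deadline = 30; LS(M) = 30 - 6 = 24
LF(B1) = LS(M) - sum(successors on chain B) = 24 - 18 = 6
LS = LF - duration = 6 - 2 = 4
Total float = LS - ES = 4 - 0 = 4

4


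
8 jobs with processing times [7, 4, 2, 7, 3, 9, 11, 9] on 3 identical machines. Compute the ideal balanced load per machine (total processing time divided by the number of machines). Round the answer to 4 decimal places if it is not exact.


Total processing time = 7 + 4 + 2 + 7 + 3 + 9 + 11 + 9 = 52
Number of machines = 3
Ideal balanced load = 52 / 3 = 17.3333

17.3333


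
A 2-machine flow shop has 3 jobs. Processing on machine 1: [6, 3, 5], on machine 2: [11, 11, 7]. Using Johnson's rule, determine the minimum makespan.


Apply Johnson's rule:
  Group 1 (a <= b): [(2, 3, 11), (3, 5, 7), (1, 6, 11)]
  Group 2 (a > b): []
Optimal job order: [2, 3, 1]
Schedule:
  Job 2: M1 done at 3, M2 done at 14
  Job 3: M1 done at 8, M2 done at 21
  Job 1: M1 done at 14, M2 done at 32
Makespan = 32

32


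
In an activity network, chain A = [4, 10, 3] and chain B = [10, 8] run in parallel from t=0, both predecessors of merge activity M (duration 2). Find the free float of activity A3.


ES(A3) = sum of predecessors on chain A = 14
EF(A3) = ES + duration = 14 + 3 = 17
Successor of A3 is M. ES(M) = max(sum(A), sum(B)) = max(17, 18) = 18
Free float = ES(successor) - EF(current) = 18 - 17 = 1

1


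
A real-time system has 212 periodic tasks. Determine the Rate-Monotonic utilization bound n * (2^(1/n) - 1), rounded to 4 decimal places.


Compute 2^(1/212) = 1.0032749130
Subtract 1: 1.0032749130 - 1 = 0.0032749130
Multiply by n: 212 * 0.0032749130 = 0.6942815560
Round to 4 dp: 0.6943

0.6943


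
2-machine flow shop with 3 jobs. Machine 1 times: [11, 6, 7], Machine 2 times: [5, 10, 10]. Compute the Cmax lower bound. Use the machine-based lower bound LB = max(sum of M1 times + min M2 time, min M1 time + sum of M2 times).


LB1 = sum(M1 times) + min(M2 times) = 24 + 5 = 29
LB2 = min(M1 times) + sum(M2 times) = 6 + 25 = 31
Lower bound = max(LB1, LB2) = max(29, 31) = 31

31


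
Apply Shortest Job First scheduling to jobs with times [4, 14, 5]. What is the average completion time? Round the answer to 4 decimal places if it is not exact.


SJF order (ascending): [4, 5, 14]
Completion times:
  Job 1: burst=4, C=4
  Job 2: burst=5, C=9
  Job 3: burst=14, C=23
Average completion = 36/3 = 12.0

12.0


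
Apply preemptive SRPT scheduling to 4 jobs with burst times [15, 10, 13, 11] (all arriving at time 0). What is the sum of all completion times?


Since all jobs arrive at t=0, SRPT equals SPT ordering.
SPT order: [10, 11, 13, 15]
Completion times:
  Job 1: p=10, C=10
  Job 2: p=11, C=21
  Job 3: p=13, C=34
  Job 4: p=15, C=49
Total completion time = 10 + 21 + 34 + 49 = 114

114


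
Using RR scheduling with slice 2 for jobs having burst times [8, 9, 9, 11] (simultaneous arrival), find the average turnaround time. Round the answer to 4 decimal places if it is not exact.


Time quantum = 2
Execution trace:
  J1 runs 2 units, time = 2
  J2 runs 2 units, time = 4
  J3 runs 2 units, time = 6
  J4 runs 2 units, time = 8
  J1 runs 2 units, time = 10
  J2 runs 2 units, time = 12
  J3 runs 2 units, time = 14
  J4 runs 2 units, time = 16
  J1 runs 2 units, time = 18
  J2 runs 2 units, time = 20
  J3 runs 2 units, time = 22
  J4 runs 2 units, time = 24
  J1 runs 2 units, time = 26
  J2 runs 2 units, time = 28
  J3 runs 2 units, time = 30
  J4 runs 2 units, time = 32
  J2 runs 1 units, time = 33
  J3 runs 1 units, time = 34
  J4 runs 2 units, time = 36
  J4 runs 1 units, time = 37
Finish times: [26, 33, 34, 37]
Average turnaround = 130/4 = 32.5

32.5


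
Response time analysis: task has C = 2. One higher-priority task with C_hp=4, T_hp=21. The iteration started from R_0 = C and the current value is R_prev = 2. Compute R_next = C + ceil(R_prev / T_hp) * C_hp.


R_next = C + ceil(R_prev / T_hp) * C_hp
ceil(2 / 21) = ceil(0.0952) = 1
Interference = 1 * 4 = 4
R_next = 2 + 4 = 6

6


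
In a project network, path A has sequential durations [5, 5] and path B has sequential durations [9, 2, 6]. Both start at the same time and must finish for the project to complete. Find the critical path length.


Path A total = 5 + 5 = 10
Path B total = 9 + 2 + 6 = 17
Critical path = longest path = max(10, 17) = 17

17


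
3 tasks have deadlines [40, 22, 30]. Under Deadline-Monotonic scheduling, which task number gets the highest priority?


Sort tasks by relative deadline (ascending):
  Task 2: deadline = 22
  Task 3: deadline = 30
  Task 1: deadline = 40
Priority order (highest first): [2, 3, 1]
Highest priority task = 2

2


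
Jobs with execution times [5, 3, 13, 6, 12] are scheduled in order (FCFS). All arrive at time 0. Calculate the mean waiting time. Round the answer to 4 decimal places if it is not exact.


FCFS order (as given): [5, 3, 13, 6, 12]
Waiting times:
  Job 1: wait = 0
  Job 2: wait = 5
  Job 3: wait = 8
  Job 4: wait = 21
  Job 5: wait = 27
Sum of waiting times = 61
Average waiting time = 61/5 = 12.2

12.2


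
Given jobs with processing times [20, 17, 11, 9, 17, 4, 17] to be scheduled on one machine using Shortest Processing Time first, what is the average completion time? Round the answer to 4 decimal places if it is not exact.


Sort jobs by processing time (SPT order): [4, 9, 11, 17, 17, 17, 20]
Compute completion times sequentially:
  Job 1: processing = 4, completes at 4
  Job 2: processing = 9, completes at 13
  Job 3: processing = 11, completes at 24
  Job 4: processing = 17, completes at 41
  Job 5: processing = 17, completes at 58
  Job 6: processing = 17, completes at 75
  Job 7: processing = 20, completes at 95
Sum of completion times = 310
Average completion time = 310/7 = 44.2857

44.2857
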